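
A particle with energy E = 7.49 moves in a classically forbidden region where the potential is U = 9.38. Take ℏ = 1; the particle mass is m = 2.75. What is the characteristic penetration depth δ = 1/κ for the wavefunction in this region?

δ = 0.310

Since E < U the TISE in this region is ψ'' = κ²ψ with κ = √(2m(U − E))/ℏ.
κ = √(2 × 2.75 × 1.89) = 3.224. The penetration depth is δ = 1/κ = 0.310.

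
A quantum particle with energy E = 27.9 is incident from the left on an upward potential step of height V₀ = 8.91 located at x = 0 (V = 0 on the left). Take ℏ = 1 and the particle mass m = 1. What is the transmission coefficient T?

T = 0.991

The wavenumbers are k₁ = √(2mE)/ℏ = 7.470 on the left and k₂ = √(2m(E − V₀))/ℏ = 6.163 on the right.
Continuity of ψ and ψ′ at the step yields the reflection amplitude r = (k₁ − k₂)/(k₁ + k₂) = 0.09588; thus R = |r|² = 0.009194, T = 0.9908.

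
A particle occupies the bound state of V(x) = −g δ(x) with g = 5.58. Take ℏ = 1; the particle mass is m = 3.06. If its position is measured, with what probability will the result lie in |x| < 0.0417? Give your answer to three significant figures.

The normalised bound state is ψ = √κ e^{−κ|x|} with κ = mg/ℏ² = 17.07.
P(|x| < d) = ∫_{−d}^{d} κ e^{−2κ|x|} dx = 1 − e^{−2κd} = 1 − e^{−1.424} = 0.7593.

P = 0.759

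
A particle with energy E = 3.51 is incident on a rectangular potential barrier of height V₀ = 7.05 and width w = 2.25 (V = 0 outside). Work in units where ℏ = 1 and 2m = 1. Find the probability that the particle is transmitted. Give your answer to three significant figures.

T = 0.000841

Since E < V₀ the interior solution is evanescent with decay constant κ = √(2m(V₀ − E))/ℏ = 1.881.
κw = 4.233, sinh(κw) = 34.47.
Matching ψ, ψ′ at both faces gives T = [1 + V₀² sinh²(κw) / (4E(V₀ − E))]⁻¹ = 1/1189 = 0.000841.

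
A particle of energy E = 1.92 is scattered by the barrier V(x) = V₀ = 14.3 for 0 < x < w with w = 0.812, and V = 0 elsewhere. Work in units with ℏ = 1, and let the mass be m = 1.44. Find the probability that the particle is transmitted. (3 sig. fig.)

T = 0.000114

Since E < V₀ the interior solution is evanescent with decay constant κ = √(2m(V₀ − E))/ℏ = 5.971.
κw = 4.849, sinh(κw) = 63.77.
Matching ψ, ψ′ at both faces gives T = [1 + V₀² sinh²(κw) / (4E(V₀ − E))]⁻¹ = 1/8748 = 0.000114.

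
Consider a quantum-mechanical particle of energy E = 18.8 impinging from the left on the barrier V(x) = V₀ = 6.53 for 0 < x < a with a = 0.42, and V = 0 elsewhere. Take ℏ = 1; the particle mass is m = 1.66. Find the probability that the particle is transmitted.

T = 0.991

Above the barrier the interior wavenumber is k₂ = √(2m(E − V₀))/ℏ = 6.383, giving phase k₂a = 2.681.
T = [1 + V₀² sin²(k₂a) / (4E(E − V₀))]⁻¹ = 1/1.009 = 0.991.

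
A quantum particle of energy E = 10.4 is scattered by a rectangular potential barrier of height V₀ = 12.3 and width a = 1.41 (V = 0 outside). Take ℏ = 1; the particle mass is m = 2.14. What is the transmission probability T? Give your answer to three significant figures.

Since E < V₀ the interior solution is evanescent with decay constant κ = √(2m(V₀ − E))/ℏ = 2.852.
κa = 4.021, sinh(κa) = 27.87.
The exact tunnelling result is T⁻¹ = 1 + V₀² sinh²(κa) / [4E(V₀ − E)] = 1487, so T = 0.000672.

T = 0.000672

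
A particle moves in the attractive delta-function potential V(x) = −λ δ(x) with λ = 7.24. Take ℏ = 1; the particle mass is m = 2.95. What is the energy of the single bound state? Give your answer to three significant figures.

The bound state is ψ(x) = √κ e^{−κ|x|}. The derivative jump ψ'(0⁺) − ψ'(0⁻) = −(2mλ/ℏ²)ψ(0) fixes κ = mλ/ℏ² = 21.36.
Then E = −ℏ²κ²/(2m) = −mλ²/(2ℏ²) = -77.32.

E = -77.3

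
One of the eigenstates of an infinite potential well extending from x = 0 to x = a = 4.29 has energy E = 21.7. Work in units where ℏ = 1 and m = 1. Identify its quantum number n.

For an infinite well E_n = n²π²ℏ²/(2ma²), so n = (a/πℏ)√(2mE).
n = (4.29/π) × √(2 × 1 × 21.7) = 8.996 → n = 9.

n = 9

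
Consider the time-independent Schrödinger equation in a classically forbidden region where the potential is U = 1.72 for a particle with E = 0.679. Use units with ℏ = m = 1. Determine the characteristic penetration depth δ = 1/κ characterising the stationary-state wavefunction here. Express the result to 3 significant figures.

δ = 0.693

Since E < U the TISE in this region is ψ'' = κ²ψ with κ = √(2m(U − E))/ℏ.
κ = √(2 × 1 × 1.041) = 1.443. The penetration depth is δ = 1/κ = 0.693.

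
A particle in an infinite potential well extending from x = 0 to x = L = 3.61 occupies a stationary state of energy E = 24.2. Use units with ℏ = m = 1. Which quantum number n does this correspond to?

From E_n = n²π²ℏ²/(2mL²) invert to n = √(2mL²E)/(πℏ).
n = (3.61/π) × √(2 × 1 × 24.2) = 7.994 → n = 8.

n = 8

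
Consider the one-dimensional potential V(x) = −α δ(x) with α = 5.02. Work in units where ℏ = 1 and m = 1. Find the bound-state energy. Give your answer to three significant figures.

E = -12.6

For x ≠ 0 the bound state is ψ ∝ e^{−κ|x|}; integrating the TISE across the delta gives the cusp condition 2κ = 2mα/ℏ², so κ = 5.020.
Then E = −ℏ²κ²/(2m) = −mα²/(2ℏ²) = -12.60.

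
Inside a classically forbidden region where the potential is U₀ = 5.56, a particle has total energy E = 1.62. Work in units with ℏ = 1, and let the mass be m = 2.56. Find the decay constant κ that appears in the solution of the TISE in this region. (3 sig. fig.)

κ = 4.49

Since E < U₀ the TISE in this region is ψ'' = κ²ψ with κ = √(2m(U₀ − E))/ℏ.
κ = √(2 × 2.56 × 3.94) = 4.491.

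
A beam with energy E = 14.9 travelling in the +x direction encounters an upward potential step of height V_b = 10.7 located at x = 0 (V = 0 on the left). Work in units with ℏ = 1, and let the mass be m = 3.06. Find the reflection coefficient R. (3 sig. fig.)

R = 0.0939

On each side the TISE gives plane waves with k = √(2m(E − V))/ℏ: k₁ = √(2·3.06·14.9) = 9.549, k₂ = √(2·3.06·4.2) = 5.070.
Continuity of ψ and ψ′ at the step yields the reflection amplitude r = (k₁ − k₂)/(k₁ + k₂) = 0.3064; thus R = |r|² = 0.09388, T = 0.9061.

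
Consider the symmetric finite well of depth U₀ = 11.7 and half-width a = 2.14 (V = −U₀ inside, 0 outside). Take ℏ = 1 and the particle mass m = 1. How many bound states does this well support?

The dimensionless depth is z₀ = a√(2mU₀)/ℏ = 2.14 × √(23.40) = 10.35.
The even/odd transcendental equations gain one root per π/2 in z₀, giving N = 1 + ⌊2z₀/π⌋ = 1 + ⌊6.590⌋ = 7.

N = 7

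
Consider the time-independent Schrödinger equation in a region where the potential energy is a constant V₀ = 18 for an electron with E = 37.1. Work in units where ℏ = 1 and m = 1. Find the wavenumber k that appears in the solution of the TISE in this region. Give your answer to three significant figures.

With E > V₀ the solution is oscillatory, ψ ∝ e^{±ikx} with k = √(2m(E − V₀))/ℏ.
k = √(2 × 1 × 19.1) = 6.181.

k = 6.18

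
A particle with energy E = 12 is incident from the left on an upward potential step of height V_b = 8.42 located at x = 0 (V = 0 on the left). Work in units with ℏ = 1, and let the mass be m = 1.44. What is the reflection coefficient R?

On each side the TISE gives plane waves with k = √(2m(E − V))/ℏ: k₁ = √(2·1.44·12) = 5.879, k₂ = √(2·1.44·3.58) = 3.211.
Matching ψ and ψ′ at x = 0 gives r = (k₁ − k₂)/(k₁ + k₂), so R = r² = 0.08614 and T = 1 − R = 0.9139.

R = 0.0861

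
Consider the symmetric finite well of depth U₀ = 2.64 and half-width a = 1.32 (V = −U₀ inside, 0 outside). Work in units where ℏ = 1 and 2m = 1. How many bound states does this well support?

The dimensionless depth is z₀ = a√(2mU₀)/ℏ = 1.32 × √(2.640) = 2.145.
A new bound state (alternating even/odd) appears each time z₀ passes a multiple of π/2, so N = ⌊2z₀/π⌋ + 1 = ⌊1.365⌋ + 1 = 2.

N = 2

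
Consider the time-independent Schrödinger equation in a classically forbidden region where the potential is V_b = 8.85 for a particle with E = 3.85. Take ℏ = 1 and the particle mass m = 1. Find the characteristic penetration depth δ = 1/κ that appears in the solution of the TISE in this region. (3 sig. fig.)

Since E < V_b the TISE in this region is ψ'' = κ²ψ with κ = √(2m(V_b − E))/ℏ.
κ = √(2 × 1 × 5) = 3.162. The penetration depth is δ = 1/κ = 0.316.

δ = 0.316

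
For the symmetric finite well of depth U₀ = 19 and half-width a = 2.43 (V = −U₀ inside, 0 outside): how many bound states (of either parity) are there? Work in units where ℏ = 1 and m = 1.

The dimensionless depth is z₀ = a√(2mU₀)/ℏ = 2.43 × √(38.00) = 14.98.
A new bound state (alternating even/odd) appears each time z₀ passes a multiple of π/2, so N = ⌊2z₀/π⌋ + 1 = ⌊9.536⌋ + 1 = 10.

N = 10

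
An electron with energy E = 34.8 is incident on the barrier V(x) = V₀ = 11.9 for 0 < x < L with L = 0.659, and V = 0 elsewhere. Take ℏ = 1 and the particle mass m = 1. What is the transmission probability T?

E > V₀: inside the barrier k₂ = √(2m(E − V₀))/ℏ = 6.768, k₂L = 4.460.
T = [1 + V₀² sin²(k₂L) / (4E(E − V₀))]⁻¹ = 1/1.042 = 0.960.

T = 0.960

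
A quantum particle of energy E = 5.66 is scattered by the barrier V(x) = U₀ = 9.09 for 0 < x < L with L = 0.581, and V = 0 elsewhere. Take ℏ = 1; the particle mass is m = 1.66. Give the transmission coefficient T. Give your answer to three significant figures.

T = 0.0720

E < U₀: inside the barrier ψ ∝ e^{±κx} with κ = √(2m(U₀ − E))/ℏ = 3.375.
κL = 1.961, sinh(κL) = 3.481.
The exact tunnelling result is T⁻¹ = 1 + U₀² sinh²(κL) / [4E(U₀ − E)] = 13.90, so T = 0.0720.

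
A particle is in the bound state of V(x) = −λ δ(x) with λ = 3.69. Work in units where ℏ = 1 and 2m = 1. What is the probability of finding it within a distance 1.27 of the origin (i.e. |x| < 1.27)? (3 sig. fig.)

P = 0.991

The normalised bound state is ψ = √κ e^{−κ|x|} with κ = mλ/ℏ² = 1.845.
P(|x| < d) = ∫_{−d}^{d} κ e^{−2κ|x|} dx = 1 − e^{−2κd} = 1 − e^{−4.686} = 0.9908.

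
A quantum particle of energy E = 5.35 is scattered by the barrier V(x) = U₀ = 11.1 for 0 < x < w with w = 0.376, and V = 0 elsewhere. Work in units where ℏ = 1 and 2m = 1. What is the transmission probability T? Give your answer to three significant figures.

E < U₀: inside the barrier ψ ∝ e^{±κx} with κ = √(2m(U₀ − E))/ℏ = 2.398.
κw = 0.9016, sinh(κw) = 1.029.
The exact tunnelling result is T⁻¹ = 1 + U₀² sinh²(κw) / [4E(U₀ − E)] = 2.060, so T = 0.485.

T = 0.485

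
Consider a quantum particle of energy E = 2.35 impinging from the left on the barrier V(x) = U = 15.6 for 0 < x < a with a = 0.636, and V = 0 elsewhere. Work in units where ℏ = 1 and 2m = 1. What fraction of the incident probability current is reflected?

R = 0.980

Since E < U the interior solution is evanescent with decay constant κ = √(2m(U − E))/ℏ = 3.640.
κa = 2.315, sinh(κa) = 5.013.
The exact tunnelling result is T⁻¹ = 1 + U² sinh²(κa) / [4E(U − E)] = 50.11, so T = 0.0200.
R = 1 − T = 0.980.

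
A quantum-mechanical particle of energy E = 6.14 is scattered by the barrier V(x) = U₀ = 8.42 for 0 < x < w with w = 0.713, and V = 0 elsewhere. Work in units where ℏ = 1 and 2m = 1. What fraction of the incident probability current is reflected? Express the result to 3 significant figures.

R = 0.680

Since E < U₀ the interior solution is evanescent with decay constant κ = √(2m(U₀ − E))/ℏ = 1.510.
κw = 1.077, sinh(κw) = 1.297.
The exact tunnelling result is T⁻¹ = 1 + U₀² sinh²(κw) / [4E(U₀ − E)] = 3.130, so T = 0.320.
R = 1 − T = 0.680.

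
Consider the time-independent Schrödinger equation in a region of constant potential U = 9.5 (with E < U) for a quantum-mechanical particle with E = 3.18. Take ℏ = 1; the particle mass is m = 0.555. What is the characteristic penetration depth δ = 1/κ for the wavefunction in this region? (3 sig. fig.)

Since E < U the TISE in this region is ψ'' = κ²ψ with κ = √(2m(U − E))/ℏ.
κ = √(2 × 0.555 × 6.32) = 2.649. The penetration depth is δ = 1/κ = 0.378.

δ = 0.378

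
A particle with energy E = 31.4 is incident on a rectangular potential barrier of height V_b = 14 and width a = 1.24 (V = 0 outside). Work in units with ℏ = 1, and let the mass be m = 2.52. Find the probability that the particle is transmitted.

T = 0.944

Above the barrier the interior wavenumber is k₂ = √(2m(E − V_b))/ℏ = 9.365, giving phase k₂a = 11.61.
T = [1 + V_b² sin²(k₂a) / (4E(E − V_b))]⁻¹ = 1/1.060 = 0.944.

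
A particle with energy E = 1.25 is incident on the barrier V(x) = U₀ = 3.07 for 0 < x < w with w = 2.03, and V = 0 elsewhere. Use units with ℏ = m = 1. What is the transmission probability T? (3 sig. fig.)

T = 0.00167

E < U₀: inside the barrier ψ ∝ e^{±κx} with κ = √(2m(U₀ − E))/ℏ = 1.908.
κw = 3.873, sinh(κw) = 24.03.
Matching ψ, ψ′ at both faces gives T = [1 + U₀² sinh²(κw) / (4E(U₀ − E))]⁻¹ = 1/599.2 = 0.00167.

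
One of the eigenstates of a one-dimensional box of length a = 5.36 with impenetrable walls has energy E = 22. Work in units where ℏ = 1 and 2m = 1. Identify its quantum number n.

For an infinite well E_n = n²π²ℏ²/(2ma²), so n = (a/πℏ)√(2mE).
n = (5.36/π) × √(2 × 0.5 × 22) = 8.003 → n = 8.

n = 8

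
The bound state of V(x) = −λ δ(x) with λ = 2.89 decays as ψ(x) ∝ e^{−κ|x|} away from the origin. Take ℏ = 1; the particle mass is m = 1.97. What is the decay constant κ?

κ = 5.69

Integrate −(ℏ²/2m)ψ'' − λδ(x)ψ = Eψ from −ε to +ε: the ψ'' term gives ψ'(0⁺) − ψ'(0⁻) and the δ term gives −(2mλ/ℏ²)ψ(0).
With ψ ∝ e^{−κ|x|} this yields −2κ = −2mλ/ℏ², so κ = mλ/ℏ² = 5.693.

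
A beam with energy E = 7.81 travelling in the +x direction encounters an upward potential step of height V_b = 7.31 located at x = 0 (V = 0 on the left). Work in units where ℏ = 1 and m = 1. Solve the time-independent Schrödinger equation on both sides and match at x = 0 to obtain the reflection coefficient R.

R = 0.355

The wavenumbers are k₁ = √(2mE)/ℏ = 3.952 on the left and k₂ = √(2m(E − V_b))/ℏ = 1.000 on the right.
Matching ψ and ψ′ at x = 0 gives r = (k₁ − k₂)/(k₁ + k₂), so R = r² = 0.3554 and T = 1 − R = 0.6446.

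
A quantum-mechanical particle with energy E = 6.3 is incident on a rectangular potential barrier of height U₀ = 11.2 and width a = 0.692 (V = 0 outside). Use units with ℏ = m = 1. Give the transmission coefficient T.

T = 0.0504

E < U₀: inside the barrier ψ ∝ e^{±κx} with κ = √(2m(U₀ − E))/ℏ = 3.130.
κa = 2.166, sinh(κa) = 4.306.
The exact tunnelling result is T⁻¹ = 1 + U₀² sinh²(κa) / [4E(U₀ − E)] = 19.83, so T = 0.0504.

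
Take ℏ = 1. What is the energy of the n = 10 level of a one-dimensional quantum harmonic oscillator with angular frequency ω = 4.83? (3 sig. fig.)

The oscillator eigenvalues are E_n = ℏω(n + ½), so E_10 = 4.83 × 10.5 = 50.72.

E = 50.7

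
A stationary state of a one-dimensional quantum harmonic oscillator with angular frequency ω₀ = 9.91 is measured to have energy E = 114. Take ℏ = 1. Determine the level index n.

n = 11

E_n = ℏω₀(n + ½) ⇒ n = E/(ℏω₀) − ½ = 114/9.91 − 0.5 = 11.004 → n = 11.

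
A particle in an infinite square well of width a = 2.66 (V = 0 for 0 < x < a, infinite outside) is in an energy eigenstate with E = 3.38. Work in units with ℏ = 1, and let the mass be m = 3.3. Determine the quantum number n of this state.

n = 4

From E_n = n²π²ℏ²/(2ma²) invert to n = √(2ma²E)/(πℏ).
n = (2.66/π) × √(2 × 3.3 × 3.38) = 3.999 → n = 4.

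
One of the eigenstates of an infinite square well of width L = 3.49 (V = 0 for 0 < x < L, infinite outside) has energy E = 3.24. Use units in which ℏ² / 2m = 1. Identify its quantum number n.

For an infinite well E_n = n²π²ℏ²/(2mL²), so n = (L/πℏ)√(2mE).
n = (3.49/π) × √(2 × 0.5 × 3.24) = 2.000 → n = 2.

n = 2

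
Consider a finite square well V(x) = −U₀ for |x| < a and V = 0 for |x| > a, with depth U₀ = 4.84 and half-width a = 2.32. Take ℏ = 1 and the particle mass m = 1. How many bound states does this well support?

N = 5

Define the well-strength parameter z₀ = (a/ℏ)√(2mU₀) = 2.32 × √(2·1·4.84) = 7.218.
A new bound state (alternating even/odd) appears each time z₀ passes a multiple of π/2, so N = ⌊2z₀/π⌋ + 1 = ⌊4.595⌋ + 1 = 5.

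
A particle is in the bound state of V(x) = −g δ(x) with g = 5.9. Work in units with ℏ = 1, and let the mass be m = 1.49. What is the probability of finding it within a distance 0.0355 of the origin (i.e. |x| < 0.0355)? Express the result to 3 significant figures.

P = 0.464

The normalised bound state is ψ = √κ e^{−κ|x|} with κ = mg/ℏ² = 8.791.
P(|x| < d) = ∫_{−d}^{d} κ e^{−2κ|x|} dx = 1 − e^{−2κd} = 1 − e^{−0.6242} = 0.4643.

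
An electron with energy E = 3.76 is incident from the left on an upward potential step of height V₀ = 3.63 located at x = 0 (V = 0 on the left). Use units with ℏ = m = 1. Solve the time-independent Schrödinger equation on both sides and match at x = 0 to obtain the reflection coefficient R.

On each side the TISE gives plane waves with k = √(2m(E − V))/ℏ: k₁ = √(2·1·3.76) = 2.742, k₂ = √(2·1·0.13) = 0.5099.
Matching ψ and ψ′ at x = 0 gives r = (k₁ − k₂)/(k₁ + k₂), so R = r² = 0.4712 and T = 1 − R = 0.5288.

R = 0.471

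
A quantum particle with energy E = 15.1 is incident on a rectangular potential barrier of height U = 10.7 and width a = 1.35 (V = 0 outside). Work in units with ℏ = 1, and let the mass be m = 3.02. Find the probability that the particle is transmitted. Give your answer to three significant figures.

T = 0.856

Above the barrier the interior wavenumber is k₂ = √(2m(E − U))/ℏ = 5.155, giving phase k₂a = 6.960.
Matching at both interfaces gives T⁻¹ = 1 + U² sin²(k₂a) / [4E(E − U)] = 1.169, hence T = 0.856.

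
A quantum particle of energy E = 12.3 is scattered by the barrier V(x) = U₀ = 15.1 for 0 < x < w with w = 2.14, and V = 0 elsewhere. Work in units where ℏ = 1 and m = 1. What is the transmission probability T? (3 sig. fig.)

T = 0.0000965

E < U₀: inside the barrier ψ ∝ e^{±κx} with κ = √(2m(U₀ − E))/ℏ = 2.366.
κw = 5.064, sinh(κw) = 79.12.
The exact tunnelling result is T⁻¹ = 1 + U₀² sinh²(κw) / [4E(U₀ − E)] = 10360, so T = 0.0000965.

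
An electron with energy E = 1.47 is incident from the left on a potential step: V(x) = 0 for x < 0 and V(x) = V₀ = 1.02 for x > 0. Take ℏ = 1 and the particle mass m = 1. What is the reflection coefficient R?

R = 0.0827

On each side the TISE gives plane waves with k = √(2m(E − V))/ℏ: k₁ = √(2·1·1.47) = 1.715, k₂ = √(2·1·0.45) = 0.9487.
Matching ψ and ψ′ at x = 0 gives r = (k₁ − k₂)/(k₁ + k₂), so R = r² = 0.08271 and T = 1 − R = 0.9173.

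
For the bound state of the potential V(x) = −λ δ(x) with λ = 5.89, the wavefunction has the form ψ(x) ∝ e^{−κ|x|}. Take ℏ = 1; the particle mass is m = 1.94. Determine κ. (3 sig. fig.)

κ = 11.4

Integrating the TISE across x = 0 gives the cusp condition ψ'(0⁺) − ψ'(0⁻) = −(2mλ/ℏ²)ψ(0).
With ψ ∝ e^{−κ|x|} this yields −2κ = −2mλ/ℏ², so κ = mλ/ℏ² = 11.43.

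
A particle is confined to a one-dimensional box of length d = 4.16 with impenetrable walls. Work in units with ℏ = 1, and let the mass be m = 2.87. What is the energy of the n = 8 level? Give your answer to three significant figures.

The infinite-well eigenfunctions ψ_n = √(2/d) sin(nπx/d) vanish at both walls, giving E_n = n²π²ℏ²/(2md²).
E_8 = 8² × π² / (2 × 2.87 × 4.16²) = 6.359.

E = 6.36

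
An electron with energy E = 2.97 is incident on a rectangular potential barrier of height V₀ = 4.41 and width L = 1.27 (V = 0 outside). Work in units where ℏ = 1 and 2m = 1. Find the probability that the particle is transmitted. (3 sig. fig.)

T = 0.155

E < V₀: inside the barrier ψ ∝ e^{±κx} with κ = √(2m(V₀ − E))/ℏ = 1.200.
κL = 1.524, sinh(κL) = 2.186.
The exact tunnelling result is T⁻¹ = 1 + V₀² sinh²(κL) / [4E(V₀ − E)] = 6.434, so T = 0.155.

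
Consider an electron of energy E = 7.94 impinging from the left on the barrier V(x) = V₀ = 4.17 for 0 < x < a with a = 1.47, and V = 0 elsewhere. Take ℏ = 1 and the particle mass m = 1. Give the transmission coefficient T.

T = 0.919

E > V₀: inside the barrier k₂ = √(2m(E − V₀))/ℏ = 2.746, k₂a = 4.036.
T = [1 + V₀² sin²(k₂a) / (4E(E − V₀))]⁻¹ = 1/1.088 = 0.919.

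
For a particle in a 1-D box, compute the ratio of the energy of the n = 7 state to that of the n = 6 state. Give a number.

1.36111

Since E_n ∝ n², the ratio is (7/6)² = 1.36111.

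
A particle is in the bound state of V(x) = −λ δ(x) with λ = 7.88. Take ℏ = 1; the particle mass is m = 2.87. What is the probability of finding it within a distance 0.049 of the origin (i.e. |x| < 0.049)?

P = 0.891

The normalised bound state is ψ = √κ e^{−κ|x|} with κ = mλ/ℏ² = 22.62.
P(|x| < d) = ∫_{−d}^{d} κ e^{−2κ|x|} dx = 1 − e^{−2κd} = 1 − e^{−2.216} = 0.8910.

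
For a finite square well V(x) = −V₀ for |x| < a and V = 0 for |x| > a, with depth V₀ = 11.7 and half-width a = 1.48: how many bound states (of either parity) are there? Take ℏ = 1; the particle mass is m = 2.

N = 7

Define the well-strength parameter z₀ = (a/ℏ)√(2mV₀) = 1.48 × √(2·2·11.7) = 10.12.
The even/odd transcendental equations gain one root per π/2 in z₀, giving N = 1 + ⌊2z₀/π⌋ = 1 + ⌊6.446⌋ = 7.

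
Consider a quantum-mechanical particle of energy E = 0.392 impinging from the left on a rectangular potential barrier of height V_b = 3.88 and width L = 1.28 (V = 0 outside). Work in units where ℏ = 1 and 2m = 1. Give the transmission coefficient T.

Since E < V_b the interior solution is evanescent with decay constant κ = √(2m(V_b − E))/ℏ = 1.868.
κL = 2.391, sinh(κL) = 5.414.
Matching ψ, ψ′ at both faces gives T = [1 + V_b² sinh²(κL) / (4E(V_b − E))]⁻¹ = 1/81.68 = 0.0122.

T = 0.0122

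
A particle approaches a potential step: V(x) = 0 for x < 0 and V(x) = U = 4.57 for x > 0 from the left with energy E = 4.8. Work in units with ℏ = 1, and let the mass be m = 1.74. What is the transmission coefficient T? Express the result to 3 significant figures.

T = 0.589

The wavenumbers are k₁ = √(2mE)/ℏ = 4.087 on the left and k₂ = √(2m(E − U))/ℏ = 0.8947 on the right.
Matching ψ and ψ′ at x = 0 gives r = (k₁ − k₂)/(k₁ + k₂), so R = r² = 0.4107 and T = 1 − R = 0.5893.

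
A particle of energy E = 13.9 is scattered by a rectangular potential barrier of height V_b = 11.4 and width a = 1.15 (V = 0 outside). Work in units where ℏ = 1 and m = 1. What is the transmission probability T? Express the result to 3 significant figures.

E > V_b: inside the barrier k₂ = √(2m(E − V_b))/ℏ = 2.236, k₂a = 2.571.
Matching at both interfaces gives T⁻¹ = 1 + V_b² sin²(k₂a) / [4E(E − V_b)] = 1.272, hence T = 0.786.

T = 0.786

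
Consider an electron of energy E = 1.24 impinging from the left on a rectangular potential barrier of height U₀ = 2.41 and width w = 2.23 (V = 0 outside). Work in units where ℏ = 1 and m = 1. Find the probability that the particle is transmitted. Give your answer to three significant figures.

E < U₀: inside the barrier ψ ∝ e^{±κx} with κ = √(2m(U₀ − E))/ℏ = 1.530.
κw = 3.411, sinh(κw) = 15.13.
Matching ψ, ψ′ at both faces gives T = [1 + U₀² sinh²(κw) / (4E(U₀ − E))]⁻¹ = 1/230.3 = 0.00434.

T = 0.00434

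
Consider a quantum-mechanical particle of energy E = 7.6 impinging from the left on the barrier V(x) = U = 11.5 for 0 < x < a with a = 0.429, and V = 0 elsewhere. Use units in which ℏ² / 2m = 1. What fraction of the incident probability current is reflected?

Since E < U the interior solution is evanescent with decay constant κ = √(2m(U − E))/ℏ = 1.975.
κa = 0.8472, sinh(κa) = 0.9523.
The exact tunnelling result is T⁻¹ = 1 + U² sinh²(κa) / [4E(U − E)] = 2.011, so T = 0.497.
R = 1 − T = 0.503.

R = 0.503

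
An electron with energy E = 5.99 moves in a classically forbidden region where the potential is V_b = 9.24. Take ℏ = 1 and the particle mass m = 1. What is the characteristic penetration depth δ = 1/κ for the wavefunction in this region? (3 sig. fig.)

δ = 0.392

Since E < V_b the TISE in this region is ψ'' = κ²ψ with κ = √(2m(V_b − E))/ℏ.
κ = √(2 × 1 × 3.25) = 2.550. The penetration depth is δ = 1/κ = 0.392.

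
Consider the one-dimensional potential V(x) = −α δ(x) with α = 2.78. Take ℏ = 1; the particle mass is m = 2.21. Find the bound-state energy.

E = -8.54

For x ≠ 0 the bound state is ψ ∝ e^{−κ|x|}; integrating the TISE across the delta gives the cusp condition 2κ = 2mα/ℏ², so κ = 6.144.
Then E = −ℏ²κ²/(2m) = −mα²/(2ℏ²) = -8.540.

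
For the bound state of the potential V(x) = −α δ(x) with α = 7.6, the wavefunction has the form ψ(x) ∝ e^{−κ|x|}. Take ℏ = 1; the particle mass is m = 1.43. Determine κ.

Integrating the TISE across x = 0 gives the cusp condition ψ'(0⁺) − ψ'(0⁻) = −(2mα/ℏ²)ψ(0).
With ψ ∝ e^{−κ|x|} this yields −2κ = −2mα/ℏ², so κ = mα/ℏ² = 10.87.

κ = 10.9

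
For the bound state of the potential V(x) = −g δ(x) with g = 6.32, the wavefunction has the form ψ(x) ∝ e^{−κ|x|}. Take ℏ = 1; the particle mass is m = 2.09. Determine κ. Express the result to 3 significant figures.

κ = 13.2

Integrate −(ℏ²/2m)ψ'' − gδ(x)ψ = Eψ from −ε to +ε: the ψ'' term gives ψ'(0⁺) − ψ'(0⁻) and the δ term gives −(2mg/ℏ²)ψ(0).
With ψ ∝ e^{−κ|x|} this yields −2κ = −2mg/ℏ², so κ = mg/ℏ² = 13.21.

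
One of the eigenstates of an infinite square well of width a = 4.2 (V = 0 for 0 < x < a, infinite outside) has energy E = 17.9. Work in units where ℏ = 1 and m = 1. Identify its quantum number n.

For an infinite well E_n = n²π²ℏ²/(2ma²), so n = (a/πℏ)√(2mE).
n = (4.2/π) × √(2 × 1 × 17.9) = 7.999 → n = 8.

n = 8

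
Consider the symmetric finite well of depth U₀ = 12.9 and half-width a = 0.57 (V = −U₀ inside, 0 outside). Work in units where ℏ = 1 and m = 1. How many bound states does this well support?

N = 2

Define the well-strength parameter z₀ = (a/ℏ)√(2mU₀) = 0.57 × √(2·1·12.9) = 2.895.
A new bound state (alternating even/odd) appears each time z₀ passes a multiple of π/2, so N = ⌊2z₀/π⌋ + 1 = ⌊1.843⌋ + 1 = 2.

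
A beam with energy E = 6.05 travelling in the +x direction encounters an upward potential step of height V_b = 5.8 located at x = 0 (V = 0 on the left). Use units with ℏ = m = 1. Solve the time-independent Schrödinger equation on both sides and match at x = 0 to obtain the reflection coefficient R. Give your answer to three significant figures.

R = 0.438

On each side the TISE gives plane waves with k = √(2m(E − V))/ℏ: k₁ = √(2·1·6.05) = 3.479, k₂ = √(2·1·0.25) = 0.7071.
Continuity of ψ and ψ′ at the step yields the reflection amplitude r = (k₁ − k₂)/(k₁ + k₂) = 0.6621; thus R = |r|² = 0.4384, T = 0.5616.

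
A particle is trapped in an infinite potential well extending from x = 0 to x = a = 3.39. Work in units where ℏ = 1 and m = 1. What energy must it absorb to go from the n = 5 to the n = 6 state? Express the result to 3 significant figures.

ΔE = 4.72

E_n = n²π²ℏ²/(2ma²), so ΔE = (6² − 5²) π²ℏ²/(2ma²).
ΔE = 11 × π² / (2 × 1 × 3.39²) = 4.723.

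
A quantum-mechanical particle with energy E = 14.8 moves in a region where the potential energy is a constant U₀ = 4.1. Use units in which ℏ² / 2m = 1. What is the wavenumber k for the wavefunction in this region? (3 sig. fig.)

k = 3.27

With E > U₀ the solution is oscillatory, ψ ∝ e^{±ikx} with k = √(2m(E − U₀))/ℏ.
k = √(2 × 0.5 × 10.7) = 3.271.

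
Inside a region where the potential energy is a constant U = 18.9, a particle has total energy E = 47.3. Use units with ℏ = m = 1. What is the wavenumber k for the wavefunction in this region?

With E > U the solution is oscillatory, ψ ∝ e^{±ikx} with k = √(2m(E − U))/ℏ.
k = √(2 × 1 × 28.4) = 7.537.

k = 7.54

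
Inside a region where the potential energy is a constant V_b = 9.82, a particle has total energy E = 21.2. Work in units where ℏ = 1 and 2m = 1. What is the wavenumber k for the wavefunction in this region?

With E > V_b the solution is oscillatory, ψ ∝ e^{±ikx} with k = √(2m(E − V_b))/ℏ.
k = √(2 × 0.5 × 11.38) = 3.373.

k = 3.37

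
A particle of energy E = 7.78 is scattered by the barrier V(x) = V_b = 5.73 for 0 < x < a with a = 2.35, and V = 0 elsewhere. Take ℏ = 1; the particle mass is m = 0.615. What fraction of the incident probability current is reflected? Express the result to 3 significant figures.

E > V_b: inside the barrier k₂ = √(2m(E − V_b))/ℏ = 1.588, k₂a = 3.732.
T = [1 + V_b² sin²(k₂a) / (4E(E − V_b))]⁻¹ = 1/1.159 = 0.863.
R = 1 − T = 0.137.

R = 0.137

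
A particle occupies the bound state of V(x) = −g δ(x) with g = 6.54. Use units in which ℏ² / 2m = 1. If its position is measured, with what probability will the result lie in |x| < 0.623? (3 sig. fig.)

P = 0.983

The normalised bound state is ψ = √κ e^{−κ|x|} with κ = mg/ℏ² = 3.270.
P(|x| < d) = ∫_{−d}^{d} κ e^{−2κ|x|} dx = 1 − e^{−2κd} = 1 − e^{−4.074} = 0.9830.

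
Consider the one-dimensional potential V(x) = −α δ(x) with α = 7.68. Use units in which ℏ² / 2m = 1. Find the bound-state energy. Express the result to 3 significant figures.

E = -14.7

The bound state is ψ(x) = √κ e^{−κ|x|}. The derivative jump ψ'(0⁺) − ψ'(0⁻) = −(2mα/ℏ²)ψ(0) fixes κ = mα/ℏ² = 3.840.
Then E = −ℏ²κ²/(2m) = −mα²/(2ℏ²) = -14.75.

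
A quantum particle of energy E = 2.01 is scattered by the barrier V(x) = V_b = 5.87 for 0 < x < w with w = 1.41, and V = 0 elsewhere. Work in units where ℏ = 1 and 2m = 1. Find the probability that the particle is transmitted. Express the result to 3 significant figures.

E < V_b: inside the barrier ψ ∝ e^{±κx} with κ = √(2m(V_b − E))/ℏ = 1.965.
κw = 2.770, sinh(κw) = 7.950.
The exact tunnelling result is T⁻¹ = 1 + V_b² sinh²(κw) / [4E(V_b − E)] = 71.17, so T = 0.0141.

T = 0.0141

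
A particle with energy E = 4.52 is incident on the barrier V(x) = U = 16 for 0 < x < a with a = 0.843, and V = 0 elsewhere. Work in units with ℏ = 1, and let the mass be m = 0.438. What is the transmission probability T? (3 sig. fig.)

E < U: inside the barrier ψ ∝ e^{±κx} with κ = √(2m(U − E))/ℏ = 3.171.
κa = 2.673, sinh(κa) = 7.209.
Matching ψ, ψ′ at both faces gives T = [1 + U² sinh²(κa) / (4E(U − E))]⁻¹ = 1/65.11 = 0.0154.

T = 0.0154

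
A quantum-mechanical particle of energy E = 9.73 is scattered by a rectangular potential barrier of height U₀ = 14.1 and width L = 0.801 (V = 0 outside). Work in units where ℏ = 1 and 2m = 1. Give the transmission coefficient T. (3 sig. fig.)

Since E < U₀ the interior solution is evanescent with decay constant κ = √(2m(U₀ − E))/ℏ = 2.090.
κL = 1.674, sinh(κL) = 2.574.
Matching ψ, ψ′ at both faces gives T = [1 + U₀² sinh²(κL) / (4E(U₀ − E))]⁻¹ = 1/8.746 = 0.114.

T = 0.114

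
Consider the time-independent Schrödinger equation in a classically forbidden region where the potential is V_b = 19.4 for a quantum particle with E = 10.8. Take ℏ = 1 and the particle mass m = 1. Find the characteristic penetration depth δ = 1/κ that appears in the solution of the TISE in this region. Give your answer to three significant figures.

δ = 0.241

Since E < V_b the TISE in this region is ψ'' = κ²ψ with κ = √(2m(V_b − E))/ℏ.
κ = √(2 × 1 × 8.6) = 4.147. The penetration depth is δ = 1/κ = 0.241.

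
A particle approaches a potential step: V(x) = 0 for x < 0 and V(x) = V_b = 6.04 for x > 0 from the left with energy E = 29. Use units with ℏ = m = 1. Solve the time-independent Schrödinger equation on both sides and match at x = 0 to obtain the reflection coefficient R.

On each side the TISE gives plane waves with k = √(2m(E − V))/ℏ: k₁ = √(2·1·29) = 7.616, k₂ = √(2·1·22.96) = 6.776.
Continuity of ψ and ψ′ at the step yields the reflection amplitude r = (k₁ − k₂)/(k₁ + k₂) = 0.05832; thus R = |r|² = 0.003401, T = 0.9966.

R = 0.00340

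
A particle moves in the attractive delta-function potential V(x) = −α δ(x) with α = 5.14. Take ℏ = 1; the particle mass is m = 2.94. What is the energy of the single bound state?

For x ≠ 0 the bound state is ψ ∝ e^{−κ|x|}; integrating the TISE across the delta gives the cusp condition 2κ = 2mα/ℏ², so κ = 15.11.
Then E = −ℏ²κ²/(2m) = −mα²/(2ℏ²) = -38.84.

E = -38.8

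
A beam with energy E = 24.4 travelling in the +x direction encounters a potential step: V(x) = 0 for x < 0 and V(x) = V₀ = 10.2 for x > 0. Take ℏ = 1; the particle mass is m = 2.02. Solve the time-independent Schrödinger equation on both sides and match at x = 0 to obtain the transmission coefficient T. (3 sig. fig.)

T = 0.982

The wavenumbers are k₁ = √(2mE)/ℏ = 9.929 on the left and k₂ = √(2m(E − V₀))/ℏ = 7.574 on the right.
Continuity of ψ and ψ′ at the step yields the reflection amplitude r = (k₁ − k₂)/(k₁ + k₂) = 0.1345; thus R = |r|² = 0.01809, T = 0.9819.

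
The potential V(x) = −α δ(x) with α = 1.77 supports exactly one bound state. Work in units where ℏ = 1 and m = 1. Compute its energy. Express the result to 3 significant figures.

E = -1.57

For x ≠ 0 the bound state is ψ ∝ e^{−κ|x|}; integrating the TISE across the delta gives the cusp condition 2κ = 2mα/ℏ², so κ = 1.770.
Then E = −ℏ²κ²/(2m) = −mα²/(2ℏ²) = -1.566.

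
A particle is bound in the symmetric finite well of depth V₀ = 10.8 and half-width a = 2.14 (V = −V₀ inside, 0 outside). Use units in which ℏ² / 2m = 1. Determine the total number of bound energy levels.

N = 5

The dimensionless depth is z₀ = a√(2mV₀)/ℏ = 2.14 × √(10.80) = 7.033.
The even/odd transcendental equations gain one root per π/2 in z₀, giving N = 1 + ⌊2z₀/π⌋ = 1 + ⌊4.477⌋ = 5.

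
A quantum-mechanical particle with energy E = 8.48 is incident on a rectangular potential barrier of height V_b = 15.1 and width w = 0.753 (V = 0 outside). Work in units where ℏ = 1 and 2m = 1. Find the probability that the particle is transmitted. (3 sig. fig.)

T = 0.0786

E < V_b: inside the barrier ψ ∝ e^{±κx} with κ = √(2m(V_b − E))/ℏ = 2.573.
κw = 1.937, sinh(κw) = 3.398.
Matching ψ, ψ′ at both faces gives T = [1 + V_b² sinh²(κw) / (4E(V_b − E))]⁻¹ = 1/12.73 = 0.0786.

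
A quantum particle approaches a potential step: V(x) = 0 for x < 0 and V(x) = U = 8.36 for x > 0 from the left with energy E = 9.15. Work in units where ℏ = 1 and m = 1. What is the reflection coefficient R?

On each side the TISE gives plane waves with k = √(2m(E − V))/ℏ: k₁ = √(2·1·9.15) = 4.278, k₂ = √(2·1·0.79) = 1.257.
Continuity of ψ and ψ′ at the step yields the reflection amplitude r = (k₁ − k₂)/(k₁ + k₂) = 0.5458; thus R = |r|² = 0.2979, T = 0.7021.

R = 0.298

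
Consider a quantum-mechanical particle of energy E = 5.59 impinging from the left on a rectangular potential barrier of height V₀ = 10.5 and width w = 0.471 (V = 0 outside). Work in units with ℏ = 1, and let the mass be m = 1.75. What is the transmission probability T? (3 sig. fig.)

T = 0.0771

Since E < V₀ the interior solution is evanescent with decay constant κ = √(2m(V₀ − E))/ℏ = 4.145.
κw = 1.953, sinh(κw) = 3.452.
The exact tunnelling result is T⁻¹ = 1 + V₀² sinh²(κw) / [4E(V₀ − E)] = 12.97, so T = 0.0771.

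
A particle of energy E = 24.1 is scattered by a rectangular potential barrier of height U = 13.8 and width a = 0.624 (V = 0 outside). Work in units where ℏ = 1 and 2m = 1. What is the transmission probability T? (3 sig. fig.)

T = 0.863

E > U: inside the barrier k₂ = √(2m(E − U))/ℏ = 3.209, k₂a = 2.003.
T = [1 + U² sin²(k₂a) / (4E(E − U))]⁻¹ = 1/1.158 = 0.863.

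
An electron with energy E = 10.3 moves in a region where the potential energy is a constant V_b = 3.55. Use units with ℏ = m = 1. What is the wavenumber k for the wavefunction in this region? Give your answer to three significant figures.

With E > V_b the solution is oscillatory, ψ ∝ e^{±ikx} with k = √(2m(E − V_b))/ℏ.
k = √(2 × 1 × 6.75) = 3.674.

k = 3.67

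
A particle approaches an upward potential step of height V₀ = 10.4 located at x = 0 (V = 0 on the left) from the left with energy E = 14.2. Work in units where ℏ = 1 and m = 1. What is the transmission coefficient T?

The wavenumbers are k₁ = √(2mE)/ℏ = 5.329 on the left and k₂ = √(2m(E − V₀))/ℏ = 2.757 on the right.
Continuity of ψ and ψ′ at the step yields the reflection amplitude r = (k₁ − k₂)/(k₁ + k₂) = 0.3181; thus R = |r|² = 0.1012, T = 0.8988.

T = 0.899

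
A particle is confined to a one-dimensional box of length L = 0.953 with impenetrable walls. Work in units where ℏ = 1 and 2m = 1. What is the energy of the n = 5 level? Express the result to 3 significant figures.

E = 272

Requiring ψ(0) = ψ(L) = 0 quantises k = nπ/L, hence E_n = ℏ²k²/2m = n²π²ℏ²/(2mL²).
E_5 = 5² × π² / (2 × 0.5 × 0.953²) = 271.7.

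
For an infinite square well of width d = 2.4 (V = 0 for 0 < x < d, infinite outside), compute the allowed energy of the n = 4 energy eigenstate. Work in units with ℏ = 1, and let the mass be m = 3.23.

E = 4.24

The infinite-well eigenfunctions ψ_n = √(2/d) sin(nπx/d) vanish at both walls, giving E_n = n²π²ℏ²/(2md²).
E_4 = 4² × π² / (2 × 3.23 × 2.4²) = 4.244.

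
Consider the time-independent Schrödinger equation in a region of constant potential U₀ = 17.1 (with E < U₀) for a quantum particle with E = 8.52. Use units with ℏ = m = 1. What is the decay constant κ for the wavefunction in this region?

κ = 4.14

Since E < U₀ the TISE in this region is ψ'' = κ²ψ with κ = √(2m(U₀ − E))/ℏ.
κ = √(2 × 1 × 8.58) = 4.142.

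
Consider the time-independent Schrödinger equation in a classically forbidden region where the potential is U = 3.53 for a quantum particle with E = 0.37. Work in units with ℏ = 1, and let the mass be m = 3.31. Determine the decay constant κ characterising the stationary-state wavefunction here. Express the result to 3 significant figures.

Since E < U the TISE in this region is ψ'' = κ²ψ with κ = √(2m(U − E))/ℏ.
κ = √(2 × 3.31 × 3.16) = 4.574.

κ = 4.57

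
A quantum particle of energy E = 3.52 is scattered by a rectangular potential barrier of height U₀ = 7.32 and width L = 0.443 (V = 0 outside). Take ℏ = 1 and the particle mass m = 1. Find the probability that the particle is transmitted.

Since E < U₀ the interior solution is evanescent with decay constant κ = √(2m(U₀ − E))/ℏ = 2.757.
κL = 1.221, sinh(κL) = 1.548.
Matching ψ, ψ′ at both faces gives T = [1 + U₀² sinh²(κL) / (4E(U₀ − E))]⁻¹ = 1/3.401 = 0.294.

T = 0.294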